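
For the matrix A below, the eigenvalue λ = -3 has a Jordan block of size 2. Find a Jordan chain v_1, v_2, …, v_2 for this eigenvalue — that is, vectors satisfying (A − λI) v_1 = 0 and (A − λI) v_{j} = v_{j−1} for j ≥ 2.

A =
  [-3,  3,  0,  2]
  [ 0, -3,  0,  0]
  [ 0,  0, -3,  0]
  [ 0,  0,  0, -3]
A Jordan chain for λ = -3 of length 2:
v_1 = (3, 0, 0, 0)ᵀ
v_2 = (0, 1, 0, 0)ᵀ

Let N = A − (-3)·I. We want v_2 with N^2 v_2 = 0 but N^1 v_2 ≠ 0; then v_{j-1} := N · v_j for j = 2, …, 2.

Pick v_2 = (0, 1, 0, 0)ᵀ.
Then v_1 = N · v_2 = (3, 0, 0, 0)ᵀ.

Sanity check: (A − (-3)·I) v_1 = (0, 0, 0, 0)ᵀ = 0. ✓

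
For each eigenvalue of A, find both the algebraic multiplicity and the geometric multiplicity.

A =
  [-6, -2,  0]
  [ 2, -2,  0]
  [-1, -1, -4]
λ = -4: alg = 3, geom = 2

Step 1 — factor the characteristic polynomial to read off the algebraic multiplicities:
  χ_A(x) = (x + 4)^3

Step 2 — compute geometric multiplicities via the rank-nullity identity g(λ) = n − rank(A − λI):
  rank(A − (-4)·I) = 1, so dim ker(A − (-4)·I) = n − 1 = 2

Summary:
  λ = -4: algebraic multiplicity = 3, geometric multiplicity = 2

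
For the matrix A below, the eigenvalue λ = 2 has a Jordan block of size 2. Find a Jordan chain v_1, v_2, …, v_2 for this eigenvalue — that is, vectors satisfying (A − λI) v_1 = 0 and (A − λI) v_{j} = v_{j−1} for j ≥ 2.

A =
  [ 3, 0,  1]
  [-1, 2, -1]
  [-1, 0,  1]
A Jordan chain for λ = 2 of length 2:
v_1 = (1, -1, -1)ᵀ
v_2 = (1, 0, 0)ᵀ

Let N = A − (2)·I. We want v_2 with N^2 v_2 = 0 but N^1 v_2 ≠ 0; then v_{j-1} := N · v_j for j = 2, …, 2.

Pick v_2 = (1, 0, 0)ᵀ.
Then v_1 = N · v_2 = (1, -1, -1)ᵀ.

Sanity check: (A − (2)·I) v_1 = (0, 0, 0)ᵀ = 0. ✓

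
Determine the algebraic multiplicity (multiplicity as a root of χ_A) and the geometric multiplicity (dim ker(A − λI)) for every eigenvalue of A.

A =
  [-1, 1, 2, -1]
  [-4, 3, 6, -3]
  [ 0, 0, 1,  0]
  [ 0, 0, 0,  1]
λ = 1: alg = 4, geom = 2

Step 1 — factor the characteristic polynomial to read off the algebraic multiplicities:
  χ_A(x) = (x - 1)^4

Step 2 — compute geometric multiplicities via the rank-nullity identity g(λ) = n − rank(A − λI):
  rank(A − (1)·I) = 2, so dim ker(A − (1)·I) = n − 2 = 2

Summary:
  λ = 1: algebraic multiplicity = 4, geometric multiplicity = 2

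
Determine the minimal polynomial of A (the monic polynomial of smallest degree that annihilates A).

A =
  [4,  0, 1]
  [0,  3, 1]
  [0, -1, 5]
x^3 - 12*x^2 + 48*x - 64

The characteristic polynomial is χ_A(x) = (x - 4)^3, so the eigenvalues are known. The minimal polynomial is
  m_A(x) = Π_λ (x − λ)^{k_λ}
where k_λ is the size of the *largest* Jordan block for λ (equivalently, the smallest k with (A − λI)^k v = 0 for every generalised eigenvector v of λ).

  λ = 4: largest Jordan block has size 3, contributing (x − 4)^3

So m_A(x) = (x - 4)^3 = x^3 - 12*x^2 + 48*x - 64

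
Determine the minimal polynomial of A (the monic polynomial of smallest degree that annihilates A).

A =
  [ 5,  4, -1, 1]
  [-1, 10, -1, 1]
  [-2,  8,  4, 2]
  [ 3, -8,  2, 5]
x^3 - 18*x^2 + 108*x - 216

The characteristic polynomial is χ_A(x) = (x - 6)^4, so the eigenvalues are known. The minimal polynomial is
  m_A(x) = Π_λ (x − λ)^{k_λ}
where k_λ is the size of the *largest* Jordan block for λ (equivalently, the smallest k with (A − λI)^k v = 0 for every generalised eigenvector v of λ).

  λ = 6: largest Jordan block has size 3, contributing (x − 6)^3

So m_A(x) = (x - 6)^3 = x^3 - 18*x^2 + 108*x - 216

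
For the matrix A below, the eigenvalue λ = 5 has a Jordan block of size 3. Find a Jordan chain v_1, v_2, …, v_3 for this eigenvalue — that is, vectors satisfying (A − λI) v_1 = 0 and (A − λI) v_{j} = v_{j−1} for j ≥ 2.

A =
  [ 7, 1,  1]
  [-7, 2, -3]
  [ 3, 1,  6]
A Jordan chain for λ = 5 of length 3:
v_1 = (0, -2, 2)ᵀ
v_2 = (2, -7, 3)ᵀ
v_3 = (1, 0, 0)ᵀ

Let N = A − (5)·I. We want v_3 with N^3 v_3 = 0 but N^2 v_3 ≠ 0; then v_{j-1} := N · v_j for j = 3, …, 2.

Pick v_3 = (1, 0, 0)ᵀ.
Then v_2 = N · v_3 = (2, -7, 3)ᵀ.
Then v_1 = N · v_2 = (0, -2, 2)ᵀ.

Sanity check: (A − (5)·I) v_1 = (0, 0, 0)ᵀ = 0. ✓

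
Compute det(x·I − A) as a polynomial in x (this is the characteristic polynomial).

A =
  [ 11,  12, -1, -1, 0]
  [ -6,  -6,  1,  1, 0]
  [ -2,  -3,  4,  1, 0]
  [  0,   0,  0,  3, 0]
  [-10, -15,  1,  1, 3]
x^5 - 15*x^4 + 90*x^3 - 270*x^2 + 405*x - 243

Expanding det(x·I − A) (e.g. by cofactor expansion or by noting that A is similar to its Jordan form J, which has the same characteristic polynomial as A) gives
  χ_A(x) = x^5 - 15*x^4 + 90*x^3 - 270*x^2 + 405*x - 243
which factors as (x - 3)^5. The eigenvalues (with algebraic multiplicities) are λ = 3 with multiplicity 5.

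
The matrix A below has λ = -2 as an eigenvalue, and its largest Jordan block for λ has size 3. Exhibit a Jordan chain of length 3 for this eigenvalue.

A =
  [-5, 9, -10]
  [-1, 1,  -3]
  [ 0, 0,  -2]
A Jordan chain for λ = -2 of length 3:
v_1 = (3, 1, 0)ᵀ
v_2 = (-10, -3, 0)ᵀ
v_3 = (0, 0, 1)ᵀ

Let N = A − (-2)·I. We want v_3 with N^3 v_3 = 0 but N^2 v_3 ≠ 0; then v_{j-1} := N · v_j for j = 3, …, 2.

Pick v_3 = (0, 0, 1)ᵀ.
Then v_2 = N · v_3 = (-10, -3, 0)ᵀ.
Then v_1 = N · v_2 = (3, 1, 0)ᵀ.

Sanity check: (A − (-2)·I) v_1 = (0, 0, 0)ᵀ = 0. ✓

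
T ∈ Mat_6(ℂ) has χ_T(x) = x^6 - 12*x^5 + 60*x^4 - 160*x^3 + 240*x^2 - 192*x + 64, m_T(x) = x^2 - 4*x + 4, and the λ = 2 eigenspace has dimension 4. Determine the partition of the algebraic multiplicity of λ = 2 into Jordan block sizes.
Block sizes for λ = 2: [2, 2, 1, 1]

Step 1 — from the characteristic polynomial, algebraic multiplicity of λ = 2 is 6. From dim ker(T − (2)·I) = 4, there are exactly 4 Jordan blocks for λ = 2.
Step 2 — from the minimal polynomial, the factor (x − 2)^2 tells us the largest block for λ = 2 has size 2.
Step 3 — with total size 6, 4 blocks, and largest block 2, the block sizes (in nonincreasing order) are [2, 2, 1, 1].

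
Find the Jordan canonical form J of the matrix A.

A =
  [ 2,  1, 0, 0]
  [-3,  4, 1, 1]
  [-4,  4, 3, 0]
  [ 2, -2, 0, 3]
J_3(3) ⊕ J_1(3)

The characteristic polynomial is
  det(x·I − A) = x^4 - 12*x^3 + 54*x^2 - 108*x + 81 = (x - 3)^4

Eigenvalues and multiplicities (the geometric multiplicity of λ is n − rank(A − λI), which equals the number of Jordan blocks for λ):
  λ = 3: algebraic multiplicity = 4, geometric multiplicity = 2

Determining the block sizes for each eigenvalue:
  λ = 3: with am = 4 and gm = 2, the partition is not yet determined (e.g. several partitions of 4 into 2 parts exist). Let N = A − (3)·I. Computing rank(N^1) = 2, rank(N^2) = 1, rank(N^3) = 0; the number of blocks of size ≥ j is rank(N^{j−1}) − rank(N^j), giving [2, 1, 1]. So we have 1 block(s) of size 3, 1 block(s) of size 1 → block sizes [3, 1]

Assembling the blocks gives a Jordan form
J =
  [3, 1, 0, 0]
  [0, 3, 1, 0]
  [0, 0, 3, 0]
  [0, 0, 0, 3]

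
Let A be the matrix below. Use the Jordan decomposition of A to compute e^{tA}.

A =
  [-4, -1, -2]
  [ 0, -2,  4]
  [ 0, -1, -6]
e^{tA} =
  [exp(-4*t), -t*exp(-4*t), -2*t*exp(-4*t)]
  [0, 2*t*exp(-4*t) + exp(-4*t), 4*t*exp(-4*t)]
  [0, -t*exp(-4*t), -2*t*exp(-4*t) + exp(-4*t)]

Strategy: write A = P · J · P⁻¹ where J is a Jordan canonical form, so e^{tA} = P · e^{tJ} · P⁻¹, and e^{tJ} can be computed block-by-block.

A has Jordan form
J =
  [-4,  1,  0]
  [ 0, -4,  0]
  [ 0,  0, -4]
(up to reordering of blocks).

Per-block formulas:
  For a 2×2 Jordan block J_2(-4): exp(t · J_2(-4)) = e^(-4t)·(I + t·N), where N is the 2×2 nilpotent shift.
  For a 1×1 block at λ = -4: exp(t · [-4]) = [e^(-4t)].

After assembling e^{tJ} and conjugating by P, we get:

e^{tA} =
  [exp(-4*t), -t*exp(-4*t), -2*t*exp(-4*t)]
  [0, 2*t*exp(-4*t) + exp(-4*t), 4*t*exp(-4*t)]
  [0, -t*exp(-4*t), -2*t*exp(-4*t) + exp(-4*t)]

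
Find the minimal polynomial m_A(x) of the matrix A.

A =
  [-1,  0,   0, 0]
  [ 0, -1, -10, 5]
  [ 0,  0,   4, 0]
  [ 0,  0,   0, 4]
x^2 - 3*x - 4

The characteristic polynomial is χ_A(x) = (x - 4)^2*(x + 1)^2, so the eigenvalues are known. The minimal polynomial is
  m_A(x) = Π_λ (x − λ)^{k_λ}
where k_λ is the size of the *largest* Jordan block for λ (equivalently, the smallest k with (A − λI)^k v = 0 for every generalised eigenvector v of λ).

  λ = -1: largest Jordan block has size 1, contributing (x + 1)
  λ = 4: largest Jordan block has size 1, contributing (x − 4)

So m_A(x) = (x - 4)*(x + 1) = x^2 - 3*x - 4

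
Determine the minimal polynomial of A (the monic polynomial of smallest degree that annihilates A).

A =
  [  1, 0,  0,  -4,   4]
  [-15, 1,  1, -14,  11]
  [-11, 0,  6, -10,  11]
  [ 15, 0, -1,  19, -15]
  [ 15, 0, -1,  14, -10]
x^3 - 11*x^2 + 35*x - 25

The characteristic polynomial is χ_A(x) = (x - 5)^3*(x - 1)^2, so the eigenvalues are known. The minimal polynomial is
  m_A(x) = Π_λ (x − λ)^{k_λ}
where k_λ is the size of the *largest* Jordan block for λ (equivalently, the smallest k with (A − λI)^k v = 0 for every generalised eigenvector v of λ).

  λ = 1: largest Jordan block has size 1, contributing (x − 1)
  λ = 5: largest Jordan block has size 2, contributing (x − 5)^2

So m_A(x) = (x - 5)^2*(x - 1) = x^3 - 11*x^2 + 35*x - 25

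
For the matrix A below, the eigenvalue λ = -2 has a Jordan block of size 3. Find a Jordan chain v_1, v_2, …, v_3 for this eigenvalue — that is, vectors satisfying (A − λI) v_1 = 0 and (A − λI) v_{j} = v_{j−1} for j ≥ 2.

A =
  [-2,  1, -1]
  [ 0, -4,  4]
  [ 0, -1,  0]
A Jordan chain for λ = -2 of length 3:
v_1 = (-1, 0, 0)ᵀ
v_2 = (1, -2, -1)ᵀ
v_3 = (0, 1, 0)ᵀ

Let N = A − (-2)·I. We want v_3 with N^3 v_3 = 0 but N^2 v_3 ≠ 0; then v_{j-1} := N · v_j for j = 3, …, 2.

Pick v_3 = (0, 1, 0)ᵀ.
Then v_2 = N · v_3 = (1, -2, -1)ᵀ.
Then v_1 = N · v_2 = (-1, 0, 0)ᵀ.

Sanity check: (A − (-2)·I) v_1 = (0, 0, 0)ᵀ = 0. ✓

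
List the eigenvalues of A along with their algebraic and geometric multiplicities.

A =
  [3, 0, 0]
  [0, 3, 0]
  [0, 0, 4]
λ = 3: alg = 2, geom = 2; λ = 4: alg = 1, geom = 1

Step 1 — factor the characteristic polynomial to read off the algebraic multiplicities:
  χ_A(x) = (x - 4)*(x - 3)^2

Step 2 — compute geometric multiplicities via the rank-nullity identity g(λ) = n − rank(A − λI):
  rank(A − (3)·I) = 1, so dim ker(A − (3)·I) = n − 1 = 2
  rank(A − (4)·I) = 2, so dim ker(A − (4)·I) = n − 2 = 1

Summary:
  λ = 3: algebraic multiplicity = 2, geometric multiplicity = 2
  λ = 4: algebraic multiplicity = 1, geometric multiplicity = 1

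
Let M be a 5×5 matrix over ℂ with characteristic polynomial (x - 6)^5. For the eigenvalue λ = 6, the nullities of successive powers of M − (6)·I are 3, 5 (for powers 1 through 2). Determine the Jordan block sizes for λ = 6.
Block sizes for λ = 6: [2, 2, 1]

From the dimensions of kernels of powers, the number of Jordan blocks of size at least j is d_j − d_{j−1} where d_j = dim ker(N^j) (with d_0 = 0). Computing the differences gives [3, 2].
The number of blocks of size exactly k is (#blocks of size ≥ k) − (#blocks of size ≥ k + 1), so the partition is: 1 block(s) of size 1, 2 block(s) of size 2.
In nonincreasing order the block sizes are [2, 2, 1].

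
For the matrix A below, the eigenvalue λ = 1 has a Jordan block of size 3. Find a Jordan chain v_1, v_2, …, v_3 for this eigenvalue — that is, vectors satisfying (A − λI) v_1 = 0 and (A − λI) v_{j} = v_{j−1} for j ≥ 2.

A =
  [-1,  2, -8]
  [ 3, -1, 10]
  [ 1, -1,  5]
A Jordan chain for λ = 1 of length 3:
v_1 = (2, -2, -1)ᵀ
v_2 = (-2, 3, 1)ᵀ
v_3 = (1, 0, 0)ᵀ

Let N = A − (1)·I. We want v_3 with N^3 v_3 = 0 but N^2 v_3 ≠ 0; then v_{j-1} := N · v_j for j = 3, …, 2.

Pick v_3 = (1, 0, 0)ᵀ.
Then v_2 = N · v_3 = (-2, 3, 1)ᵀ.
Then v_1 = N · v_2 = (2, -2, -1)ᵀ.

Sanity check: (A − (1)·I) v_1 = (0, 0, 0)ᵀ = 0. ✓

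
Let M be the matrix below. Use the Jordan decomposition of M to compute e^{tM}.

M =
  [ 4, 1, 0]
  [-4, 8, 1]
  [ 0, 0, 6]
e^{tM} =
  [-2*t*exp(6*t) + exp(6*t), t*exp(6*t), t^2*exp(6*t)/2]
  [-4*t*exp(6*t), 2*t*exp(6*t) + exp(6*t), t^2*exp(6*t) + t*exp(6*t)]
  [0, 0, exp(6*t)]

Strategy: write M = P · J · P⁻¹ where J is a Jordan canonical form, so e^{tM} = P · e^{tJ} · P⁻¹, and e^{tJ} can be computed block-by-block.

M has Jordan form
J =
  [6, 1, 0]
  [0, 6, 1]
  [0, 0, 6]
(up to reordering of blocks).

Per-block formulas:
  For a 3×3 Jordan block J_3(6): exp(t · J_3(6)) = e^(6t)·(I + t·N + (t^2/2)·N^2), where N is the 3×3 nilpotent shift.

After assembling e^{tJ} and conjugating by P, we get:

e^{tM} =
  [-2*t*exp(6*t) + exp(6*t), t*exp(6*t), t^2*exp(6*t)/2]
  [-4*t*exp(6*t), 2*t*exp(6*t) + exp(6*t), t^2*exp(6*t) + t*exp(6*t)]
  [0, 0, exp(6*t)]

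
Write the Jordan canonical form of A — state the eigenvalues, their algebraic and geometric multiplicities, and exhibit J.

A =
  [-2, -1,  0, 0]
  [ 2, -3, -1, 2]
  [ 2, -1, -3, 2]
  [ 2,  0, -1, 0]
J_3(-2) ⊕ J_1(-2)

The characteristic polynomial is
  det(x·I − A) = x^4 + 8*x^3 + 24*x^2 + 32*x + 16 = (x + 2)^4

Eigenvalues and multiplicities (the geometric multiplicity of λ is n − rank(A − λI), which equals the number of Jordan blocks for λ):
  λ = -2: algebraic multiplicity = 4, geometric multiplicity = 2

Determining the block sizes for each eigenvalue:
  λ = -2: with am = 4 and gm = 2, the partition is not yet determined (e.g. several partitions of 4 into 2 parts exist). Let N = A − (-2)·I. Computing rank(N^1) = 2, rank(N^2) = 1, rank(N^3) = 0; the number of blocks of size ≥ j is rank(N^{j−1}) − rank(N^j), giving [2, 1, 1]. So we have 1 block(s) of size 3, 1 block(s) of size 1 → block sizes [3, 1]

Assembling the blocks gives a Jordan form
J =
  [-2,  1,  0,  0]
  [ 0, -2,  1,  0]
  [ 0,  0, -2,  0]
  [ 0,  0,  0, -2]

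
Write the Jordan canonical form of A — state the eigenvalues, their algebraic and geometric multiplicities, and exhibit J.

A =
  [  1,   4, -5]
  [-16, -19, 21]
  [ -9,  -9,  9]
J_3(-3)

The characteristic polynomial is
  det(x·I − A) = x^3 + 9*x^2 + 27*x + 27 = (x + 3)^3

Eigenvalues and multiplicities (the geometric multiplicity of λ is n − rank(A − λI), which equals the number of Jordan blocks for λ):
  λ = -3: algebraic multiplicity = 3, geometric multiplicity = 1

Determining the block sizes for each eigenvalue:
  λ = -3: one block (gm = 1), so the single block has size am = 3 → block sizes [3]

Assembling the blocks gives a Jordan form
J =
  [-3,  1,  0]
  [ 0, -3,  1]
  [ 0,  0, -3]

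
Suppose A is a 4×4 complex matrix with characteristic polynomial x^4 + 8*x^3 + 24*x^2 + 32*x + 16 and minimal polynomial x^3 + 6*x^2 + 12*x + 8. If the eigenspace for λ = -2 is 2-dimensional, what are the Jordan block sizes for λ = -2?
Block sizes for λ = -2: [3, 1]

Step 1 — from the characteristic polynomial, algebraic multiplicity of λ = -2 is 4. From dim ker(A − (-2)·I) = 2, there are exactly 2 Jordan blocks for λ = -2.
Step 2 — from the minimal polynomial, the factor (x + 2)^3 tells us the largest block for λ = -2 has size 3.
Step 3 — with total size 4, 2 blocks, and largest block 3, the block sizes (in nonincreasing order) are [3, 1].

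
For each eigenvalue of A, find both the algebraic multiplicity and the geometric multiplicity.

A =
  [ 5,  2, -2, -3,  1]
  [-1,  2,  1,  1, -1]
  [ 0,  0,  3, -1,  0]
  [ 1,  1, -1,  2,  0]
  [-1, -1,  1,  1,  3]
λ = 3: alg = 5, geom = 2

Step 1 — factor the characteristic polynomial to read off the algebraic multiplicities:
  χ_A(x) = (x - 3)^5

Step 2 — compute geometric multiplicities via the rank-nullity identity g(λ) = n − rank(A − λI):
  rank(A − (3)·I) = 3, so dim ker(A − (3)·I) = n − 3 = 2

Summary:
  λ = 3: algebraic multiplicity = 5, geometric multiplicity = 2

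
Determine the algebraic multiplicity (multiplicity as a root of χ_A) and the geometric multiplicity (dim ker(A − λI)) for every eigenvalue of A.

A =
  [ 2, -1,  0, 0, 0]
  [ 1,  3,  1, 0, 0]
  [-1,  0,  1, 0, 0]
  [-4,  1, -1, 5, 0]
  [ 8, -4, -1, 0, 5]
λ = 2: alg = 3, geom = 1; λ = 5: alg = 2, geom = 2

Step 1 — factor the characteristic polynomial to read off the algebraic multiplicities:
  χ_A(x) = (x - 5)^2*(x - 2)^3

Step 2 — compute geometric multiplicities via the rank-nullity identity g(λ) = n − rank(A − λI):
  rank(A − (2)·I) = 4, so dim ker(A − (2)·I) = n − 4 = 1
  rank(A − (5)·I) = 3, so dim ker(A − (5)·I) = n − 3 = 2

Summary:
  λ = 2: algebraic multiplicity = 3, geometric multiplicity = 1
  λ = 5: algebraic multiplicity = 2, geometric multiplicity = 2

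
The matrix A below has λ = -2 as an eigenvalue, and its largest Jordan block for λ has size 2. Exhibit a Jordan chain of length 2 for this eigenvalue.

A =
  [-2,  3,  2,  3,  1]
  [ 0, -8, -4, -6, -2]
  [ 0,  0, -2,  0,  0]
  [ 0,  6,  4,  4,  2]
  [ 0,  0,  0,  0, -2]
A Jordan chain for λ = -2 of length 2:
v_1 = (3, -6, 0, 6, 0)ᵀ
v_2 = (0, 1, 0, 0, 0)ᵀ

Let N = A − (-2)·I. We want v_2 with N^2 v_2 = 0 but N^1 v_2 ≠ 0; then v_{j-1} := N · v_j for j = 2, …, 2.

Pick v_2 = (0, 1, 0, 0, 0)ᵀ.
Then v_1 = N · v_2 = (3, -6, 0, 6, 0)ᵀ.

Sanity check: (A − (-2)·I) v_1 = (0, 0, 0, 0, 0)ᵀ = 0. ✓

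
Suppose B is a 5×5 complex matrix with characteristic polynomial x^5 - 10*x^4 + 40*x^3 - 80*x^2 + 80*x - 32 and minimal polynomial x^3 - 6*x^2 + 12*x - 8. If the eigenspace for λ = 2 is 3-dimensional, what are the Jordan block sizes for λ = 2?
Block sizes for λ = 2: [3, 1, 1]

Step 1 — from the characteristic polynomial, algebraic multiplicity of λ = 2 is 5. From dim ker(B − (2)·I) = 3, there are exactly 3 Jordan blocks for λ = 2.
Step 2 — from the minimal polynomial, the factor (x − 2)^3 tells us the largest block for λ = 2 has size 3.
Step 3 — with total size 5, 3 blocks, and largest block 3, the block sizes (in nonincreasing order) are [3, 1, 1].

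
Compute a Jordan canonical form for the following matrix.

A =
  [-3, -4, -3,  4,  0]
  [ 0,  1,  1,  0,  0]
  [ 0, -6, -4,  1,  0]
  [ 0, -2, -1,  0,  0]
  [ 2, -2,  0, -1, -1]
J_1(-3) ⊕ J_3(-1) ⊕ J_1(-1)

The characteristic polynomial is
  det(x·I − A) = x^5 + 7*x^4 + 18*x^3 + 22*x^2 + 13*x + 3 = (x + 1)^4*(x + 3)

Eigenvalues and multiplicities (the geometric multiplicity of λ is n − rank(A − λI), which equals the number of Jordan blocks for λ):
  λ = -3: algebraic multiplicity = 1, geometric multiplicity = 1
  λ = -1: algebraic multiplicity = 4, geometric multiplicity = 2

Determining the block sizes for each eigenvalue:
  λ = -3: one block (gm = 1), so the single block has size am = 1 → block sizes [1]
  λ = -1: with am = 4 and gm = 2, the partition is not yet determined (e.g. several partitions of 4 into 2 parts exist). Let N = A − (-1)·I. Computing rank(N^1) = 3, rank(N^2) = 2, rank(N^3) = 1; the number of blocks of size ≥ j is rank(N^{j−1}) − rank(N^j), giving [2, 1, 1]. So we have 1 block(s) of size 3, 1 block(s) of size 1 → block sizes [3, 1]

Assembling the blocks gives a Jordan form
J =
  [-3,  0,  0,  0,  0]
  [ 0, -1,  1,  0,  0]
  [ 0,  0, -1,  1,  0]
  [ 0,  0,  0, -1,  0]
  [ 0,  0,  0,  0, -1]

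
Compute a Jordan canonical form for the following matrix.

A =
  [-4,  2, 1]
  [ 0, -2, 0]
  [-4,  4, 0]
J_2(-2) ⊕ J_1(-2)

The characteristic polynomial is
  det(x·I − A) = x^3 + 6*x^2 + 12*x + 8 = (x + 2)^3

Eigenvalues and multiplicities (the geometric multiplicity of λ is n − rank(A − λI), which equals the number of Jordan blocks for λ):
  λ = -2: algebraic multiplicity = 3, geometric multiplicity = 2

Determining the block sizes for each eigenvalue:
  λ = -2: 2 blocks summing to 3 forces exactly one block of size 2 and the rest size 1 → block sizes [2, 1]

Assembling the blocks gives a Jordan form
J =
  [-2,  1,  0]
  [ 0, -2,  0]
  [ 0,  0, -2]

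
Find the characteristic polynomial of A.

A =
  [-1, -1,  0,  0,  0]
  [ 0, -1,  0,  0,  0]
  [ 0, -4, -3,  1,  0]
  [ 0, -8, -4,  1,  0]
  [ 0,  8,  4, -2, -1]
x^5 + 5*x^4 + 10*x^3 + 10*x^2 + 5*x + 1

Expanding det(x·I − A) (e.g. by cofactor expansion or by noting that A is similar to its Jordan form J, which has the same characteristic polynomial as A) gives
  χ_A(x) = x^5 + 5*x^4 + 10*x^3 + 10*x^2 + 5*x + 1
which factors as (x + 1)^5. The eigenvalues (with algebraic multiplicities) are λ = -1 with multiplicity 5.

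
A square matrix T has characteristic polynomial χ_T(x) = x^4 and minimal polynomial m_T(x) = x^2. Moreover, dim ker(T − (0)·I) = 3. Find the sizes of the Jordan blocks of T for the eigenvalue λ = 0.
Block sizes for λ = 0: [2, 1, 1]

Step 1 — from the characteristic polynomial, algebraic multiplicity of λ = 0 is 4. From dim ker(T − (0)·I) = 3, there are exactly 3 Jordan blocks for λ = 0.
Step 2 — from the minimal polynomial, the factor (x − 0)^2 tells us the largest block for λ = 0 has size 2.
Step 3 — with total size 4, 3 blocks, and largest block 2, the block sizes (in nonincreasing order) are [2, 1, 1].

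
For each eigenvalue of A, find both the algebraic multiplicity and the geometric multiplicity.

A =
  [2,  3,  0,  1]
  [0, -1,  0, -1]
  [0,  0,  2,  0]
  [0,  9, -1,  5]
λ = 2: alg = 4, geom = 2

Step 1 — factor the characteristic polynomial to read off the algebraic multiplicities:
  χ_A(x) = (x - 2)^4

Step 2 — compute geometric multiplicities via the rank-nullity identity g(λ) = n − rank(A − λI):
  rank(A − (2)·I) = 2, so dim ker(A − (2)·I) = n − 2 = 2

Summary:
  λ = 2: algebraic multiplicity = 4, geometric multiplicity = 2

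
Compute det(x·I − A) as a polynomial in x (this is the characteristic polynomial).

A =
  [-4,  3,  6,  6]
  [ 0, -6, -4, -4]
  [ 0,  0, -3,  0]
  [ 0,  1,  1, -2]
x^4 + 15*x^3 + 84*x^2 + 208*x + 192

Expanding det(x·I − A) (e.g. by cofactor expansion or by noting that A is similar to its Jordan form J, which has the same characteristic polynomial as A) gives
  χ_A(x) = x^4 + 15*x^3 + 84*x^2 + 208*x + 192
which factors as (x + 3)*(x + 4)^3. The eigenvalues (with algebraic multiplicities) are λ = -4 with multiplicity 3, λ = -3 with multiplicity 1.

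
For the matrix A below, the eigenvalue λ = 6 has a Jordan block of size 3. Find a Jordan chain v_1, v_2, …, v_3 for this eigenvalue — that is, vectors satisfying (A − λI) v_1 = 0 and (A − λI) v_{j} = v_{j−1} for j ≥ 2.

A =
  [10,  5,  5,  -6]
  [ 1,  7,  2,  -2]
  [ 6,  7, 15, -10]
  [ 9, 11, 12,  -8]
A Jordan chain for λ = 6 of length 3:
v_1 = (-3, -1, -5, -7)ᵀ
v_2 = (4, 1, 6, 9)ᵀ
v_3 = (1, 0, 0, 0)ᵀ

Let N = A − (6)·I. We want v_3 with N^3 v_3 = 0 but N^2 v_3 ≠ 0; then v_{j-1} := N · v_j for j = 3, …, 2.

Pick v_3 = (1, 0, 0, 0)ᵀ.
Then v_2 = N · v_3 = (4, 1, 6, 9)ᵀ.
Then v_1 = N · v_2 = (-3, -1, -5, -7)ᵀ.

Sanity check: (A − (6)·I) v_1 = (0, 0, 0, 0)ᵀ = 0. ✓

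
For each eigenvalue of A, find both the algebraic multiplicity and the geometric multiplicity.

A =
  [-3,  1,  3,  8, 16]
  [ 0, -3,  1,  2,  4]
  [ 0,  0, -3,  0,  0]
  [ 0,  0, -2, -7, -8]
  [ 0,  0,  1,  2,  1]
λ = -3: alg = 5, geom = 3

Step 1 — factor the characteristic polynomial to read off the algebraic multiplicities:
  χ_A(x) = (x + 3)^5

Step 2 — compute geometric multiplicities via the rank-nullity identity g(λ) = n − rank(A − λI):
  rank(A − (-3)·I) = 2, so dim ker(A − (-3)·I) = n − 2 = 3

Summary:
  λ = -3: algebraic multiplicity = 5, geometric multiplicity = 3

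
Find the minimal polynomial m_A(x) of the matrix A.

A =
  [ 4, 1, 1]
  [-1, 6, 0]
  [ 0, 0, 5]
x^3 - 15*x^2 + 75*x - 125

The characteristic polynomial is χ_A(x) = (x - 5)^3, so the eigenvalues are known. The minimal polynomial is
  m_A(x) = Π_λ (x − λ)^{k_λ}
where k_λ is the size of the *largest* Jordan block for λ (equivalently, the smallest k with (A − λI)^k v = 0 for every generalised eigenvector v of λ).

  λ = 5: largest Jordan block has size 3, contributing (x − 5)^3

So m_A(x) = (x - 5)^3 = x^3 - 15*x^2 + 75*x - 125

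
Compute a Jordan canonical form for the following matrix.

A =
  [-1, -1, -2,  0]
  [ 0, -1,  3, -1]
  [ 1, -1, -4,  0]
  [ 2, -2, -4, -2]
J_3(-2) ⊕ J_1(-2)

The characteristic polynomial is
  det(x·I − A) = x^4 + 8*x^3 + 24*x^2 + 32*x + 16 = (x + 2)^4

Eigenvalues and multiplicities (the geometric multiplicity of λ is n − rank(A − λI), which equals the number of Jordan blocks for λ):
  λ = -2: algebraic multiplicity = 4, geometric multiplicity = 2

Determining the block sizes for each eigenvalue:
  λ = -2: with am = 4 and gm = 2, the partition is not yet determined (e.g. several partitions of 4 into 2 parts exist). Let N = A − (-2)·I. Computing rank(N^1) = 2, rank(N^2) = 1, rank(N^3) = 0; the number of blocks of size ≥ j is rank(N^{j−1}) − rank(N^j), giving [2, 1, 1]. So we have 1 block(s) of size 3, 1 block(s) of size 1 → block sizes [3, 1]

Assembling the blocks gives a Jordan form
J =
  [-2,  1,  0,  0]
  [ 0, -2,  1,  0]
  [ 0,  0, -2,  0]
  [ 0,  0,  0, -2]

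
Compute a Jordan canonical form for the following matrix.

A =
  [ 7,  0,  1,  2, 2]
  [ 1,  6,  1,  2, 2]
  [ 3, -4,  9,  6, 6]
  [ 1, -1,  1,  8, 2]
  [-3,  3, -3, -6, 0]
J_3(6) ⊕ J_1(6) ⊕ J_1(6)

The characteristic polynomial is
  det(x·I − A) = x^5 - 30*x^4 + 360*x^3 - 2160*x^2 + 6480*x - 7776 = (x - 6)^5

Eigenvalues and multiplicities (the geometric multiplicity of λ is n − rank(A − λI), which equals the number of Jordan blocks for λ):
  λ = 6: algebraic multiplicity = 5, geometric multiplicity = 3

Determining the block sizes for each eigenvalue:
  λ = 6: with am = 5 and gm = 3, the partition is not yet determined (e.g. several partitions of 5 into 3 parts exist). Let N = A − (6)·I. Computing rank(N^1) = 2, rank(N^2) = 1, rank(N^3) = 0; the number of blocks of size ≥ j is rank(N^{j−1}) − rank(N^j), giving [3, 1, 1]. So we have 1 block(s) of size 3, 2 block(s) of size 1 → block sizes [3, 1, 1]

Assembling the blocks gives a Jordan form
J =
  [6, 1, 0, 0, 0]
  [0, 6, 1, 0, 0]
  [0, 0, 6, 0, 0]
  [0, 0, 0, 6, 0]
  [0, 0, 0, 0, 6]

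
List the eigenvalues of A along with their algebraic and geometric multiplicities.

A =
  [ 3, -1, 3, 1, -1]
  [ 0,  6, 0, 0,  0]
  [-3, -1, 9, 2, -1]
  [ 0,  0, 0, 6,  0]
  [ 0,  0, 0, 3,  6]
λ = 6: alg = 5, geom = 3

Step 1 — factor the characteristic polynomial to read off the algebraic multiplicities:
  χ_A(x) = (x - 6)^5

Step 2 — compute geometric multiplicities via the rank-nullity identity g(λ) = n − rank(A − λI):
  rank(A − (6)·I) = 2, so dim ker(A − (6)·I) = n − 2 = 3

Summary:
  λ = 6: algebraic multiplicity = 5, geometric multiplicity = 3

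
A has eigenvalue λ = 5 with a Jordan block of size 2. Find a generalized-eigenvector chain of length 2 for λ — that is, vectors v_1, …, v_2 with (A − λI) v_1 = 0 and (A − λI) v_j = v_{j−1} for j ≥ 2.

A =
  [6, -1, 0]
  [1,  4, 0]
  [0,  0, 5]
A Jordan chain for λ = 5 of length 2:
v_1 = (1, 1, 0)ᵀ
v_2 = (1, 0, 0)ᵀ

Let N = A − (5)·I. We want v_2 with N^2 v_2 = 0 but N^1 v_2 ≠ 0; then v_{j-1} := N · v_j for j = 2, …, 2.

Pick v_2 = (1, 0, 0)ᵀ.
Then v_1 = N · v_2 = (1, 1, 0)ᵀ.

Sanity check: (A − (5)·I) v_1 = (0, 0, 0)ᵀ = 0. ✓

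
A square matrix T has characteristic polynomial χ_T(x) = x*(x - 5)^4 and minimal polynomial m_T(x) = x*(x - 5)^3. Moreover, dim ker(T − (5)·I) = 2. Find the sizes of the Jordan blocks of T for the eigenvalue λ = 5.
Block sizes for λ = 5: [3, 1]

Step 1 — from the characteristic polynomial, algebraic multiplicity of λ = 5 is 4. From dim ker(T − (5)·I) = 2, there are exactly 2 Jordan blocks for λ = 5.
Step 2 — from the minimal polynomial, the factor (x − 5)^3 tells us the largest block for λ = 5 has size 3.
Step 3 — with total size 4, 2 blocks, and largest block 3, the block sizes (in nonincreasing order) are [3, 1].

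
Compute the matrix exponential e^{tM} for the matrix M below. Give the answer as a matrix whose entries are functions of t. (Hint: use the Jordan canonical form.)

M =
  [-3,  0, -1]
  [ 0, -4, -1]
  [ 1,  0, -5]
e^{tM} =
  [t*exp(-4*t) + exp(-4*t), 0, -t*exp(-4*t)]
  [-t^2*exp(-4*t)/2, exp(-4*t), t^2*exp(-4*t)/2 - t*exp(-4*t)]
  [t*exp(-4*t), 0, -t*exp(-4*t) + exp(-4*t)]

Strategy: write M = P · J · P⁻¹ where J is a Jordan canonical form, so e^{tM} = P · e^{tJ} · P⁻¹, and e^{tJ} can be computed block-by-block.

M has Jordan form
J =
  [-4,  1,  0]
  [ 0, -4,  1]
  [ 0,  0, -4]
(up to reordering of blocks).

Per-block formulas:
  For a 3×3 Jordan block J_3(-4): exp(t · J_3(-4)) = e^(-4t)·(I + t·N + (t^2/2)·N^2), where N is the 3×3 nilpotent shift.

After assembling e^{tJ} and conjugating by P, we get:

e^{tM} =
  [t*exp(-4*t) + exp(-4*t), 0, -t*exp(-4*t)]
  [-t^2*exp(-4*t)/2, exp(-4*t), t^2*exp(-4*t)/2 - t*exp(-4*t)]
  [t*exp(-4*t), 0, -t*exp(-4*t) + exp(-4*t)]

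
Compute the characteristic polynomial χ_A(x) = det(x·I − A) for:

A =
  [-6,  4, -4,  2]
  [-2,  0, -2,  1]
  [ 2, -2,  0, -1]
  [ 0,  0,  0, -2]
x^4 + 8*x^3 + 24*x^2 + 32*x + 16

Expanding det(x·I − A) (e.g. by cofactor expansion or by noting that A is similar to its Jordan form J, which has the same characteristic polynomial as A) gives
  χ_A(x) = x^4 + 8*x^3 + 24*x^2 + 32*x + 16
which factors as (x + 2)^4. The eigenvalues (with algebraic multiplicities) are λ = -2 with multiplicity 4.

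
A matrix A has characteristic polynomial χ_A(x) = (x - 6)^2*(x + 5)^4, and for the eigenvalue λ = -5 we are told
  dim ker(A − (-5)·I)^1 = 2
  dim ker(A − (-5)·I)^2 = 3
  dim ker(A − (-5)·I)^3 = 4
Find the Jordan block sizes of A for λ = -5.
Block sizes for λ = -5: [3, 1]

From the dimensions of kernels of powers, the number of Jordan blocks of size at least j is d_j − d_{j−1} where d_j = dim ker(N^j) (with d_0 = 0). Computing the differences gives [2, 1, 1].
The number of blocks of size exactly k is (#blocks of size ≥ k) − (#blocks of size ≥ k + 1), so the partition is: 1 block(s) of size 1, 1 block(s) of size 3.
In nonincreasing order the block sizes are [3, 1].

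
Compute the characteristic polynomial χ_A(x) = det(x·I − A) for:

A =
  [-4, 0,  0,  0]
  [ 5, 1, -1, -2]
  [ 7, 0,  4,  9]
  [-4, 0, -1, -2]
x^4 + x^3 - 9*x^2 + 11*x - 4

Expanding det(x·I − A) (e.g. by cofactor expansion or by noting that A is similar to its Jordan form J, which has the same characteristic polynomial as A) gives
  χ_A(x) = x^4 + x^3 - 9*x^2 + 11*x - 4
which factors as (x - 1)^3*(x + 4). The eigenvalues (with algebraic multiplicities) are λ = -4 with multiplicity 1, λ = 1 with multiplicity 3.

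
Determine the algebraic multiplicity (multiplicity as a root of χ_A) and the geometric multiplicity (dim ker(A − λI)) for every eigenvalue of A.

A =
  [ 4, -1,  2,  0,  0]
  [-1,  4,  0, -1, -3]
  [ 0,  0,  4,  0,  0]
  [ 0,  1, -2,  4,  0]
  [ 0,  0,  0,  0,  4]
λ = 4: alg = 5, geom = 3

Step 1 — factor the characteristic polynomial to read off the algebraic multiplicities:
  χ_A(x) = (x - 4)^5

Step 2 — compute geometric multiplicities via the rank-nullity identity g(λ) = n − rank(A − λI):
  rank(A − (4)·I) = 2, so dim ker(A − (4)·I) = n − 2 = 3

Summary:
  λ = 4: algebraic multiplicity = 5, geometric multiplicity = 3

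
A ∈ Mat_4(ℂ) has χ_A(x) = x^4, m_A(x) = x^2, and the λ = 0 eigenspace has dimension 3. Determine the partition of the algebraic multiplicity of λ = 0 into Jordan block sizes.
Block sizes for λ = 0: [2, 1, 1]

Step 1 — from the characteristic polynomial, algebraic multiplicity of λ = 0 is 4. From dim ker(A − (0)·I) = 3, there are exactly 3 Jordan blocks for λ = 0.
Step 2 — from the minimal polynomial, the factor (x − 0)^2 tells us the largest block for λ = 0 has size 2.
Step 3 — with total size 4, 3 blocks, and largest block 2, the block sizes (in nonincreasing order) are [2, 1, 1].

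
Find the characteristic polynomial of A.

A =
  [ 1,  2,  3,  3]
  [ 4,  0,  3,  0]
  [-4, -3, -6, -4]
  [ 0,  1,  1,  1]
x^4 + 4*x^3 + 6*x^2 + 4*x + 1

Expanding det(x·I − A) (e.g. by cofactor expansion or by noting that A is similar to its Jordan form J, which has the same characteristic polynomial as A) gives
  χ_A(x) = x^4 + 4*x^3 + 6*x^2 + 4*x + 1
which factors as (x + 1)^4. The eigenvalues (with algebraic multiplicities) are λ = -1 with multiplicity 4.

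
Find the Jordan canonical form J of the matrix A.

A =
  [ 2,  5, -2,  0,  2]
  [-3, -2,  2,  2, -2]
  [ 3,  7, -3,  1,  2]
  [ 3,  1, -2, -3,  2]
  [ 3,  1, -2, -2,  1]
J_3(-1) ⊕ J_1(-1) ⊕ J_1(-1)

The characteristic polynomial is
  det(x·I − A) = x^5 + 5*x^4 + 10*x^3 + 10*x^2 + 5*x + 1 = (x + 1)^5

Eigenvalues and multiplicities (the geometric multiplicity of λ is n − rank(A − λI), which equals the number of Jordan blocks for λ):
  λ = -1: algebraic multiplicity = 5, geometric multiplicity = 3

Determining the block sizes for each eigenvalue:
  λ = -1: with am = 5 and gm = 3, the partition is not yet determined (e.g. several partitions of 5 into 3 parts exist). Let N = A − (-1)·I. Computing rank(N^1) = 2, rank(N^2) = 1, rank(N^3) = 0; the number of blocks of size ≥ j is rank(N^{j−1}) − rank(N^j), giving [3, 1, 1]. So we have 1 block(s) of size 3, 2 block(s) of size 1 → block sizes [3, 1, 1]

Assembling the blocks gives a Jordan form
J =
  [-1,  1,  0,  0,  0]
  [ 0, -1,  1,  0,  0]
  [ 0,  0, -1,  0,  0]
  [ 0,  0,  0, -1,  0]
  [ 0,  0,  0,  0, -1]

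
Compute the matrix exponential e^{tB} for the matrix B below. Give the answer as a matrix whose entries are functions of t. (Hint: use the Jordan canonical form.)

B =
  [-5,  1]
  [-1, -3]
e^{tB} =
  [-t*exp(-4*t) + exp(-4*t), t*exp(-4*t)]
  [-t*exp(-4*t), t*exp(-4*t) + exp(-4*t)]

Strategy: write B = P · J · P⁻¹ where J is a Jordan canonical form, so e^{tB} = P · e^{tJ} · P⁻¹, and e^{tJ} can be computed block-by-block.

B has Jordan form
J =
  [-4,  1]
  [ 0, -4]
(up to reordering of blocks).

Per-block formulas:
  For a 2×2 Jordan block J_2(-4): exp(t · J_2(-4)) = e^(-4t)·(I + t·N), where N is the 2×2 nilpotent shift.

After assembling e^{tJ} and conjugating by P, we get:

e^{tB} =
  [-t*exp(-4*t) + exp(-4*t), t*exp(-4*t)]
  [-t*exp(-4*t), t*exp(-4*t) + exp(-4*t)]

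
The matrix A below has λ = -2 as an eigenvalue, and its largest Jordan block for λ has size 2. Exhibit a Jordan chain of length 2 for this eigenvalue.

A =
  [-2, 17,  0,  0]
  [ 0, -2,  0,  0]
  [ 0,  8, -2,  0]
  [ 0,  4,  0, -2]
A Jordan chain for λ = -2 of length 2:
v_1 = (17, 0, 8, 4)ᵀ
v_2 = (0, 1, 0, 0)ᵀ

Let N = A − (-2)·I. We want v_2 with N^2 v_2 = 0 but N^1 v_2 ≠ 0; then v_{j-1} := N · v_j for j = 2, …, 2.

Pick v_2 = (0, 1, 0, 0)ᵀ.
Then v_1 = N · v_2 = (17, 0, 8, 4)ᵀ.

Sanity check: (A − (-2)·I) v_1 = (0, 0, 0, 0)ᵀ = 0. ✓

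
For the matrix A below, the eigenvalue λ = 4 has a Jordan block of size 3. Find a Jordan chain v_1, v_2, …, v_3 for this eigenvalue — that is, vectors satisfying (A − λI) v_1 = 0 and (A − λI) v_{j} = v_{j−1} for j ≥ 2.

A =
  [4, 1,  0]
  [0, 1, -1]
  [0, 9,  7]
A Jordan chain for λ = 4 of length 3:
v_1 = (-3, 0, 0)ᵀ
v_2 = (1, -3, 9)ᵀ
v_3 = (0, 1, 0)ᵀ

Let N = A − (4)·I. We want v_3 with N^3 v_3 = 0 but N^2 v_3 ≠ 0; then v_{j-1} := N · v_j for j = 3, …, 2.

Pick v_3 = (0, 1, 0)ᵀ.
Then v_2 = N · v_3 = (1, -3, 9)ᵀ.
Then v_1 = N · v_2 = (-3, 0, 0)ᵀ.

Sanity check: (A − (4)·I) v_1 = (0, 0, 0)ᵀ = 0. ✓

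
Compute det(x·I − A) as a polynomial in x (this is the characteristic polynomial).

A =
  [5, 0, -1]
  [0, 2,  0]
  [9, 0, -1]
x^3 - 6*x^2 + 12*x - 8

Expanding det(x·I − A) (e.g. by cofactor expansion or by noting that A is similar to its Jordan form J, which has the same characteristic polynomial as A) gives
  χ_A(x) = x^3 - 6*x^2 + 12*x - 8
which factors as (x - 2)^3. The eigenvalues (with algebraic multiplicities) are λ = 2 with multiplicity 3.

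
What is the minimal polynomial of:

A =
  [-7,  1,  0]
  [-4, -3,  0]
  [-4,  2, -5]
x^2 + 10*x + 25

The characteristic polynomial is χ_A(x) = (x + 5)^3, so the eigenvalues are known. The minimal polynomial is
  m_A(x) = Π_λ (x − λ)^{k_λ}
where k_λ is the size of the *largest* Jordan block for λ (equivalently, the smallest k with (A − λI)^k v = 0 for every generalised eigenvector v of λ).

  λ = -5: largest Jordan block has size 2, contributing (x + 5)^2

So m_A(x) = (x + 5)^2 = x^2 + 10*x + 25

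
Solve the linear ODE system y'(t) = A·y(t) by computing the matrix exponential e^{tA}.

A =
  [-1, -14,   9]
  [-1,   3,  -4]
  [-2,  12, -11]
e^{tA} =
  [2*t*exp(-3*t) + exp(-3*t), -2*t^2*exp(-3*t) - 14*t*exp(-3*t), t^2*exp(-3*t) + 9*t*exp(-3*t)]
  [-t*exp(-3*t), t^2*exp(-3*t) + 6*t*exp(-3*t) + exp(-3*t), -t^2*exp(-3*t)/2 - 4*t*exp(-3*t)]
  [-2*t*exp(-3*t), 2*t^2*exp(-3*t) + 12*t*exp(-3*t), -t^2*exp(-3*t) - 8*t*exp(-3*t) + exp(-3*t)]

Strategy: write A = P · J · P⁻¹ where J is a Jordan canonical form, so e^{tA} = P · e^{tJ} · P⁻¹, and e^{tJ} can be computed block-by-block.

A has Jordan form
J =
  [-3,  1,  0]
  [ 0, -3,  1]
  [ 0,  0, -3]
(up to reordering of blocks).

Per-block formulas:
  For a 3×3 Jordan block J_3(-3): exp(t · J_3(-3)) = e^(-3t)·(I + t·N + (t^2/2)·N^2), where N is the 3×3 nilpotent shift.

After assembling e^{tJ} and conjugating by P, we get:

e^{tA} =
  [2*t*exp(-3*t) + exp(-3*t), -2*t^2*exp(-3*t) - 14*t*exp(-3*t), t^2*exp(-3*t) + 9*t*exp(-3*t)]
  [-t*exp(-3*t), t^2*exp(-3*t) + 6*t*exp(-3*t) + exp(-3*t), -t^2*exp(-3*t)/2 - 4*t*exp(-3*t)]
  [-2*t*exp(-3*t), 2*t^2*exp(-3*t) + 12*t*exp(-3*t), -t^2*exp(-3*t) - 8*t*exp(-3*t) + exp(-3*t)]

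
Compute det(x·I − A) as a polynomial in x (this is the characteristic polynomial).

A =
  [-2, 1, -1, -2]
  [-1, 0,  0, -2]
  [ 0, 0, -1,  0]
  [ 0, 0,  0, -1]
x^4 + 4*x^3 + 6*x^2 + 4*x + 1

Expanding det(x·I − A) (e.g. by cofactor expansion or by noting that A is similar to its Jordan form J, which has the same characteristic polynomial as A) gives
  χ_A(x) = x^4 + 4*x^3 + 6*x^2 + 4*x + 1
which factors as (x + 1)^4. The eigenvalues (with algebraic multiplicities) are λ = -1 with multiplicity 4.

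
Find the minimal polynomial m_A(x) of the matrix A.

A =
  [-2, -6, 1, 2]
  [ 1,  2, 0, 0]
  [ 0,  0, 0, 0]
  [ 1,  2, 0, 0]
x^3

The characteristic polynomial is χ_A(x) = x^4, so the eigenvalues are known. The minimal polynomial is
  m_A(x) = Π_λ (x − λ)^{k_λ}
where k_λ is the size of the *largest* Jordan block for λ (equivalently, the smallest k with (A − λI)^k v = 0 for every generalised eigenvector v of λ).

  λ = 0: largest Jordan block has size 3, contributing (x − 0)^3

So m_A(x) = x^3 = x^3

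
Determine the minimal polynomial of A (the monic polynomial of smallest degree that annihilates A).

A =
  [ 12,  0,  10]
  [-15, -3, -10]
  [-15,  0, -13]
x^2 + x - 6

The characteristic polynomial is χ_A(x) = (x - 2)*(x + 3)^2, so the eigenvalues are known. The minimal polynomial is
  m_A(x) = Π_λ (x − λ)^{k_λ}
where k_λ is the size of the *largest* Jordan block for λ (equivalently, the smallest k with (A − λI)^k v = 0 for every generalised eigenvector v of λ).

  λ = -3: largest Jordan block has size 1, contributing (x + 3)
  λ = 2: largest Jordan block has size 1, contributing (x − 2)

So m_A(x) = (x - 2)*(x + 3) = x^2 + x - 6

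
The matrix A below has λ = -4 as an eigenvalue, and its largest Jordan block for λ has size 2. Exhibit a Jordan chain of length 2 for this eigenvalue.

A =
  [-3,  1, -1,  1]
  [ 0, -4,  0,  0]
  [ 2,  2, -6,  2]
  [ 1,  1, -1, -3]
A Jordan chain for λ = -4 of length 2:
v_1 = (1, 0, 2, 1)ᵀ
v_2 = (1, 0, 0, 0)ᵀ

Let N = A − (-4)·I. We want v_2 with N^2 v_2 = 0 but N^1 v_2 ≠ 0; then v_{j-1} := N · v_j for j = 2, …, 2.

Pick v_2 = (1, 0, 0, 0)ᵀ.
Then v_1 = N · v_2 = (1, 0, 2, 1)ᵀ.

Sanity check: (A − (-4)·I) v_1 = (0, 0, 0, 0)ᵀ = 0. ✓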